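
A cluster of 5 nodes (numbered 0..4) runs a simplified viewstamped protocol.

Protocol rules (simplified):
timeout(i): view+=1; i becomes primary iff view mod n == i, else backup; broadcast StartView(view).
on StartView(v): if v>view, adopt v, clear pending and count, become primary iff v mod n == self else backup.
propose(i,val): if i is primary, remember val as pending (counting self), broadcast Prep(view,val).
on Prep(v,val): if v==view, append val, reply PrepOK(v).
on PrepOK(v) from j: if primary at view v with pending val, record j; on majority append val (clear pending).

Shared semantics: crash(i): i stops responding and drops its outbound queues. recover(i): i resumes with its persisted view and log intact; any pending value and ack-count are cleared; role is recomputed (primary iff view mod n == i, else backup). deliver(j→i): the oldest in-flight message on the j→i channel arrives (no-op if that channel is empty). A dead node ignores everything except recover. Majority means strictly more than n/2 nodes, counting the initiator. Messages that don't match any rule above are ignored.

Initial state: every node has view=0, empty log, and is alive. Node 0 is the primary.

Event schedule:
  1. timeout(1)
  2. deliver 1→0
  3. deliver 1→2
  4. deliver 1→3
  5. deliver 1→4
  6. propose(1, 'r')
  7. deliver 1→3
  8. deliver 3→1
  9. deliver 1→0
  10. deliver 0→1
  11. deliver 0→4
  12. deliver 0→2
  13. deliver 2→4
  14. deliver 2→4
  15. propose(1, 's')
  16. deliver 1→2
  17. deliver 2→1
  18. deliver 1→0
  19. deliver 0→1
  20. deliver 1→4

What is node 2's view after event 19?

1

step 1 timeout(1): 1={prim,v=1,log=-}
step 2 deliver 1→0: 0={back,v=1,log=-}
step 3 deliver 1→2: 2={back,v=1,log=-}
step 4 deliver 1→3: 3={back,v=1,log=-}
step 5 deliver 1→4: 4={back,v=1,log=-}
step 6 propose(1,'r'): —
step 7 deliver 1→3: 3={back,v=1,log=r}
step 8 deliver 3→1: —
step 9 deliver 1→0: 0={back,v=1,log=r}
step 10 deliver 0→1: 1={prim,v=1,log=r}
step 11 deliver 0→4: —
step 12 deliver 0→2: —
step 13 deliver 2→4: —
step 14 deliver 2→4: —
step 15 propose(1,'s'): —
step 16 deliver 1→2: 2={back,v=1,log=r}
step 17 deliver 2→1: —
step 18 deliver 1→0: 0={back,v=1,log=r,s}
step 19 deliver 0→1: 1={prim,v=1,log=r,s}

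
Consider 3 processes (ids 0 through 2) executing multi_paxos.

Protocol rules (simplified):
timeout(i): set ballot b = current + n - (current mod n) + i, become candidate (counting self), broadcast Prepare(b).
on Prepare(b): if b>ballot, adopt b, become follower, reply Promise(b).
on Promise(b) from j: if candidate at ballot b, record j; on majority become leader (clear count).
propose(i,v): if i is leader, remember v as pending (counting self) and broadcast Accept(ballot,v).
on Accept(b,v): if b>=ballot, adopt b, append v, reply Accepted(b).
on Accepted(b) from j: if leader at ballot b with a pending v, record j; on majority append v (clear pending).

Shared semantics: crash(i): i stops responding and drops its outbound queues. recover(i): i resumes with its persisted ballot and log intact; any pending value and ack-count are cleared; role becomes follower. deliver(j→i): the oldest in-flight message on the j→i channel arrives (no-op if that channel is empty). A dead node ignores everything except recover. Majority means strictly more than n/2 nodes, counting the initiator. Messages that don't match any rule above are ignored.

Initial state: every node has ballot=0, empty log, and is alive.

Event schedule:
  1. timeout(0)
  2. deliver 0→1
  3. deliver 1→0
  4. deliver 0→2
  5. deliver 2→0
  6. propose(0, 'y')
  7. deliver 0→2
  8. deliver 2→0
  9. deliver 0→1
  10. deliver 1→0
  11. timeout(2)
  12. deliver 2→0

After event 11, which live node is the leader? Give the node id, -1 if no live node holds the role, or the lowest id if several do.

0

e1 timeout(0): 0[cand,b=3,-]
e2 deliver 0→1: 1[foll,b=3,-]
e3 deliver 1→0: 0[lead,b=3,-]
e4 deliver 0→2: 2[foll,b=3,-]
e5 deliver 2→0: ·
e6 propose(0,'y'): ·
e7 deliver 0→2: 2[foll,b=3,y]
e8 deliver 2→0: 0[lead,b=3,y]
e9 deliver 0→1: 1[foll,b=3,y]
e10 deliver 1→0: ·
e11 timeout(2): 2[cand,b=8,y]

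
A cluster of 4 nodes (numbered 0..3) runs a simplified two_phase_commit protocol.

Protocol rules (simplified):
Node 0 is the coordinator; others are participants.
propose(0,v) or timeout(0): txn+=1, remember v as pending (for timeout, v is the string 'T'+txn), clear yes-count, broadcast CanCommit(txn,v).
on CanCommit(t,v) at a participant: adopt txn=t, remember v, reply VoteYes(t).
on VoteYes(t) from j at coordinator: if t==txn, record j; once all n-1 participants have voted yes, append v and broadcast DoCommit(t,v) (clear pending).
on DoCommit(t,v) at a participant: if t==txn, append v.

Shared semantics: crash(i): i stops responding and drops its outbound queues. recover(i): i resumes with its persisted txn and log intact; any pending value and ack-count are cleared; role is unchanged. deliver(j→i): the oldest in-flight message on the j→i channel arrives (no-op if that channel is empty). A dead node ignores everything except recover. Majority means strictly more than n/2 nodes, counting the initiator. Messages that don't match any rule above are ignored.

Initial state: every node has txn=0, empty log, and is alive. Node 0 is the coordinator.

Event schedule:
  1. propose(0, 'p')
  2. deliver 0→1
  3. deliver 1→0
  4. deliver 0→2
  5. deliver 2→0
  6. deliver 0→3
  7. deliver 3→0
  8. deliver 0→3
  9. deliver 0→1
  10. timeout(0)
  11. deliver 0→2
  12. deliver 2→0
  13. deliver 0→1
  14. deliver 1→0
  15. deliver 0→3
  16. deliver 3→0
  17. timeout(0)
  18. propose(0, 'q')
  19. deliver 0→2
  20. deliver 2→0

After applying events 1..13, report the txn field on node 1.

step 1 propose(0,'p'): 0={coor,t=1,log=-}
step 2 deliver 0→1: 1={part,t=1,log=-}
step 3 deliver 1→0: —
step 4 deliver 0→2: 2={part,t=1,log=-}
step 5 deliver 2→0: —
step 6 deliver 0→3: 3={part,t=1,log=-}
step 7 deliver 3→0: 0={coor,t=1,log=p}
step 8 deliver 0→3: 3={part,t=1,log=p}
step 9 deliver 0→1: 1={part,t=1,log=p}
step 10 timeout(0): 0={coor,t=2,log=p}
step 11 deliver 0→2: 2={part,t=1,log=p}
step 12 deliver 2→0: —
step 13 deliver 0→1: 1={part,t=2,log=p}

2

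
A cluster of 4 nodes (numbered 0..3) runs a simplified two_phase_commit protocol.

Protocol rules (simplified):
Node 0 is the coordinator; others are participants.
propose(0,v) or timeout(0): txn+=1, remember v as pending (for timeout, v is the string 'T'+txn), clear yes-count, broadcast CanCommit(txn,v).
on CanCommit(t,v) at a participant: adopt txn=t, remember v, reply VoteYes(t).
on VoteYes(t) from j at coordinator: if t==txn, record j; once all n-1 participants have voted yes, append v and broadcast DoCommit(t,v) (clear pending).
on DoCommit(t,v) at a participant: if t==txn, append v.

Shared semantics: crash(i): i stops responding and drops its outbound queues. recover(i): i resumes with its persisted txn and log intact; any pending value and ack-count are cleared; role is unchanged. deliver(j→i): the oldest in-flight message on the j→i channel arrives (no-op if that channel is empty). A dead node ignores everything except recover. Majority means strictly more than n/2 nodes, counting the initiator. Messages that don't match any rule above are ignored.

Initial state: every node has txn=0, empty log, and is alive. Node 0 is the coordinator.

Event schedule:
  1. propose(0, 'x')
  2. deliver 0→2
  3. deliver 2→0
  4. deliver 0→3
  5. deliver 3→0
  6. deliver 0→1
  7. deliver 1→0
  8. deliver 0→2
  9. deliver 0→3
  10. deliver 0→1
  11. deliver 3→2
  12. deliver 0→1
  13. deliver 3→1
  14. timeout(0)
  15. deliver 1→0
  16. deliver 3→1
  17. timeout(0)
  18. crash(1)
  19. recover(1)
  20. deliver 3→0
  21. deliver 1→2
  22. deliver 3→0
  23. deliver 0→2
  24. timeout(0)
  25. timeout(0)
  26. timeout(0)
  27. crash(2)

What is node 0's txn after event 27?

6

after 1 — propose(0,'x'): n0:coor/t1/[-]
after 2 — deliver 0→2: n2:part/t1/[-]
after 3 — deliver 2→0: ·
after 4 — deliver 0→3: n3:part/t1/[-]
after 5 — deliver 3→0: ·
after 6 — deliver 0→1: n1:part/t1/[-]
after 7 — deliver 1→0: n0:coor/t1/[x]
after 8 — deliver 0→2: n2:part/t1/[x]
after 9 — deliver 0→3: n3:part/t1/[x]
after 10 — deliver 0→1: n1:part/t1/[x]
after 11 — deliver 3→2: ·
after 12 — deliver 0→1: ·
after 13 — deliver 3→1: ·
after 14 — timeout(0): n0:coor/t2/[x]
after 15 — deliver 1→0: ·
after 16 — deliver 3→1: ·
after 17 — timeout(0): n0:coor/t3/[x]
after 18 — crash(1): n1:✗part/t1/[x]
after 19 — recover(1): n1:part/t1/[x]
after 20 — deliver 3→0: ·
after 21 — deliver 1→2: ·
after 22 — deliver 3→0: ·
after 23 — deliver 0→2: n2:part/t2/[x]
after 24 — timeout(0): n0:coor/t4/[x]
after 25 — timeout(0): n0:coor/t5/[x]
after 26 — timeout(0): n0:coor/t6/[x]
after 27 — crash(2): n2:✗part/t2/[x]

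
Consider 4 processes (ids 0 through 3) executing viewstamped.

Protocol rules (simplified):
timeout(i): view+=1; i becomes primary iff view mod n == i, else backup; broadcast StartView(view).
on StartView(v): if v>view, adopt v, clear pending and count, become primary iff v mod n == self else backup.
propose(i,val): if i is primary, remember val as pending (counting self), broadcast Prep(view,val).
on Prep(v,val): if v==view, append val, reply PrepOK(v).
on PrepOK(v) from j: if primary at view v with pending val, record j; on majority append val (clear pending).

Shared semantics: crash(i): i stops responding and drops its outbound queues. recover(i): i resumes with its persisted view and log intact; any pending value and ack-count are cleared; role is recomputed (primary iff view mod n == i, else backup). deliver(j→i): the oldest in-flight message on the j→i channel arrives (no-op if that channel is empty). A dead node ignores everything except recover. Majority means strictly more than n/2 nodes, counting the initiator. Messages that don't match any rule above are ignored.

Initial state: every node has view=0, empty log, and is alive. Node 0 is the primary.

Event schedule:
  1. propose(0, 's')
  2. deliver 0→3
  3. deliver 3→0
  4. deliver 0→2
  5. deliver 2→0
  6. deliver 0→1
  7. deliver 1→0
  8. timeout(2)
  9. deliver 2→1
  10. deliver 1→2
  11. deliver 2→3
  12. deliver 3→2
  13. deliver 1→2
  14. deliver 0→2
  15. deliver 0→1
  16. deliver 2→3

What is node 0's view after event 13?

after 1 — propose(0,'s'): ·
after 2 — deliver 0→3: n3:back/v0/[s]
after 3 — deliver 3→0: ·
after 4 — deliver 0→2: n2:back/v0/[s]
after 5 — deliver 2→0: n0:prim/v0/[s]
after 6 — deliver 0→1: n1:back/v0/[s]
after 7 — deliver 1→0: ·
after 8 — timeout(2): n2:back/v1/[s]
after 9 — deliver 2→1: n1:prim/v1/[s]
after 10 — deliver 1→2: ·
after 11 — deliver 2→3: n3:back/v1/[s]
after 12 — deliver 3→2: ·
after 13 — deliver 1→2: ·

0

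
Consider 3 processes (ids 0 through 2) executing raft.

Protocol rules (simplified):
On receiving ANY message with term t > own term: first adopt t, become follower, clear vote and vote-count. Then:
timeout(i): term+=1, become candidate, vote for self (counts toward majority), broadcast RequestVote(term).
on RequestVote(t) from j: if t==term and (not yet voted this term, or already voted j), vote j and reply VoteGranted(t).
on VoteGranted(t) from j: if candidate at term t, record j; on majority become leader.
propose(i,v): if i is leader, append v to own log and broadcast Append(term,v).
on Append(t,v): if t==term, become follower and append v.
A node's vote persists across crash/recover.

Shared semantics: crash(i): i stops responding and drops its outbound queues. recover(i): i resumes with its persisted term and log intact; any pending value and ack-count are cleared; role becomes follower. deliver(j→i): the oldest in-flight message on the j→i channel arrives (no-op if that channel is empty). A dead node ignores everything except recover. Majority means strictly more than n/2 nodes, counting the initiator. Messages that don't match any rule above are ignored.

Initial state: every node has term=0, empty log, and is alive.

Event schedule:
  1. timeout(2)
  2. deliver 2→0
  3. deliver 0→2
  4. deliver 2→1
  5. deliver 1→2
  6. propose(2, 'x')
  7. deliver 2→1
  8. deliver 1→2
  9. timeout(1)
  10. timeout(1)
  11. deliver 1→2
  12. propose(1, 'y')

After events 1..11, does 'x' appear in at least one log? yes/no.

e1 timeout(2): 2[cand,t=1,-]
e2 deliver 2→0: 0[foll,t=1,-]
e3 deliver 0→2: 2[lead,t=1,-]
e4 deliver 2→1: 1[foll,t=1,-]
e5 deliver 1→2: ·
e6 propose(2,'x'): 2[lead,t=1,x]
e7 deliver 2→1: 1[foll,t=1,x]
e8 deliver 1→2: ·
e9 timeout(1): 1[cand,t=2,x]
e10 timeout(1): 1[cand,t=3,x]
e11 deliver 1→2: 2[foll,t=2,x]

yes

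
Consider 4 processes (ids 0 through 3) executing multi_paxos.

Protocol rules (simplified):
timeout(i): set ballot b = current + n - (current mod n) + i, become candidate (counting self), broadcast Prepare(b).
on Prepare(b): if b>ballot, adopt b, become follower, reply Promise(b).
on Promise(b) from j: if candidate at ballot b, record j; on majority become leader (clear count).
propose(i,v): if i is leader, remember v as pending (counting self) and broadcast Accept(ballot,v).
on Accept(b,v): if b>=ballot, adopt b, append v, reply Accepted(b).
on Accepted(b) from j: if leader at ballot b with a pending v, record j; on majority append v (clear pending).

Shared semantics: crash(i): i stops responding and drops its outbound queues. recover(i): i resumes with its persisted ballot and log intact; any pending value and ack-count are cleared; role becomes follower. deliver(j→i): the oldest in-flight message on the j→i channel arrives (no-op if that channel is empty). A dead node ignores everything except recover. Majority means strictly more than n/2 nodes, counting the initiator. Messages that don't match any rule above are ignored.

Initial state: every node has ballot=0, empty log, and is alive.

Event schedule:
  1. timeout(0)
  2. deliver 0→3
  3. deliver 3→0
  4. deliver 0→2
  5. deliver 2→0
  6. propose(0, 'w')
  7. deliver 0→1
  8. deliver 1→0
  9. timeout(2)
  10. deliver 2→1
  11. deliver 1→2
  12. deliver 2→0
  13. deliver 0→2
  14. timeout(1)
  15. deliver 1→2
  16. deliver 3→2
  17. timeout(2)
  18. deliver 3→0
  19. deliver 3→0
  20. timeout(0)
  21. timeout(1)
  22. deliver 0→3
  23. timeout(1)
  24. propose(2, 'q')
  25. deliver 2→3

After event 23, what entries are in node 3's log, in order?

1. timeout(0):  <0:cand b4 ->
2. deliver 0→3:  <3:foll b4 ->
3. deliver 3→0:  nop
4. deliver 0→2:  <2:foll b4 ->
5. deliver 2→0:  <0:lead b4 ->
6. propose(0,'w'):  nop
7. deliver 0→1:  <1:foll b4 ->
8. deliver 1→0:  nop
9. timeout(2):  <2:cand b10 ->
10. deliver 2→1:  <1:foll b10 ->
11. deliver 1→2:  nop
12. deliver 2→0:  <0:foll b10 ->
13. deliver 0→2:  nop
14. timeout(1):  <1:cand b13 ->
15. deliver 1→2:  <2:foll b13 ->
16. deliver 3→2:  nop
17. timeout(2):  <2:cand b18 ->
18. deliver 3→0:  nop
19. deliver 3→0:  nop
20. timeout(0):  <0:cand b12 ->
21. timeout(1):  <1:cand b17 ->
22. deliver 0→3:  <3:foll b4 w>
23. timeout(1):  <1:cand b21 ->

w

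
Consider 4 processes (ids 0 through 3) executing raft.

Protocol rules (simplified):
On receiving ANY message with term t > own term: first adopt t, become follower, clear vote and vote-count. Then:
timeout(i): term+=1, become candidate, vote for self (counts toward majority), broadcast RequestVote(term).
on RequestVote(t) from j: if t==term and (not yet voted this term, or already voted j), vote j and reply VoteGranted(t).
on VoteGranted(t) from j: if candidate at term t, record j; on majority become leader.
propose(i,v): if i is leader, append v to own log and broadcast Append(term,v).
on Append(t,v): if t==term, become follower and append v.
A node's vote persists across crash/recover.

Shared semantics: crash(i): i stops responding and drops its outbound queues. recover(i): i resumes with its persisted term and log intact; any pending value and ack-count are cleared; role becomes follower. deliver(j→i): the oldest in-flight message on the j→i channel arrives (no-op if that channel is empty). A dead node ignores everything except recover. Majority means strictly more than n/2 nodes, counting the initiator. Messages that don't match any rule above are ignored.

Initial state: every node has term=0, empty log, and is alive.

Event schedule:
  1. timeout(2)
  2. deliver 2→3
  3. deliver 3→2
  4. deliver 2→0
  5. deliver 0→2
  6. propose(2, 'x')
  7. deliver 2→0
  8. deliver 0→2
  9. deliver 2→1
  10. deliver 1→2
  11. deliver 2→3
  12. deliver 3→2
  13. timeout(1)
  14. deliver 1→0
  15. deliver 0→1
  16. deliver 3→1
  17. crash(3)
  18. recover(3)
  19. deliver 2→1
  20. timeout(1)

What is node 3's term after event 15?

1

e1 timeout(2): 2[cand,t=1,-]
e2 deliver 2→3: 3[foll,t=1,-]
e3 deliver 3→2: ·
e4 deliver 2→0: 0[foll,t=1,-]
e5 deliver 0→2: 2[lead,t=1,-]
e6 propose(2,'x'): 2[lead,t=1,x]
e7 deliver 2→0: 0[foll,t=1,x]
e8 deliver 0→2: ·
e9 deliver 2→1: 1[foll,t=1,-]
e10 deliver 1→2: ·
e11 deliver 2→3: 3[foll,t=1,x]
e12 deliver 3→2: ·
e13 timeout(1): 1[cand,t=2,-]
e14 deliver 1→0: 0[foll,t=2,x]
e15 deliver 0→1: ·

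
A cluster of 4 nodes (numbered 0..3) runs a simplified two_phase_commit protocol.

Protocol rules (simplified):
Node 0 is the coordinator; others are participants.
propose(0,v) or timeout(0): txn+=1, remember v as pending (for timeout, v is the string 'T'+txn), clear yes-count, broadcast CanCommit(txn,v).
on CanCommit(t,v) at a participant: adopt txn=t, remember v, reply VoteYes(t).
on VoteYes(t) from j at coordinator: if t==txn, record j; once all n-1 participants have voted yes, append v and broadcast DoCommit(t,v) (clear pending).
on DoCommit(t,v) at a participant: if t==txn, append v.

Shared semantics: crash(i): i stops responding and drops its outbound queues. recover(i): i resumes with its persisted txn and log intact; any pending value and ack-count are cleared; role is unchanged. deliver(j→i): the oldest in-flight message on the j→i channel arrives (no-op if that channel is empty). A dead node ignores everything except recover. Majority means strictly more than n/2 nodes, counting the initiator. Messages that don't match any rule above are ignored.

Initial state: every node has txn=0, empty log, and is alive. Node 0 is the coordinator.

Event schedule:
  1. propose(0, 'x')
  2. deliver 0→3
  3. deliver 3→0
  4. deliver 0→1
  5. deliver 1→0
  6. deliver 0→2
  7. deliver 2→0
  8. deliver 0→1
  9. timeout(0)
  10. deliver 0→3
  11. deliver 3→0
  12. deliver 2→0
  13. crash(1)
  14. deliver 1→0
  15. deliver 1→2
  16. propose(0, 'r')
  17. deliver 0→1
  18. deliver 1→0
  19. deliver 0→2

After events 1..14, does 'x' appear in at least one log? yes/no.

step 1 propose(0,'x'): 0={coor,t=1,log=-}
step 2 deliver 0→3: 3={part,t=1,log=-}
step 3 deliver 3→0: —
step 4 deliver 0→1: 1={part,t=1,log=-}
step 5 deliver 1→0: —
step 6 deliver 0→2: 2={part,t=1,log=-}
step 7 deliver 2→0: 0={coor,t=1,log=x}
step 8 deliver 0→1: 1={part,t=1,log=x}
step 9 timeout(0): 0={coor,t=2,log=x}
step 10 deliver 0→3: 3={part,t=1,log=x}
step 11 deliver 3→0: —
step 12 deliver 2→0: —
step 13 crash(1): 1={✗part,t=1,log=x}
step 14 deliver 1→0: —

yes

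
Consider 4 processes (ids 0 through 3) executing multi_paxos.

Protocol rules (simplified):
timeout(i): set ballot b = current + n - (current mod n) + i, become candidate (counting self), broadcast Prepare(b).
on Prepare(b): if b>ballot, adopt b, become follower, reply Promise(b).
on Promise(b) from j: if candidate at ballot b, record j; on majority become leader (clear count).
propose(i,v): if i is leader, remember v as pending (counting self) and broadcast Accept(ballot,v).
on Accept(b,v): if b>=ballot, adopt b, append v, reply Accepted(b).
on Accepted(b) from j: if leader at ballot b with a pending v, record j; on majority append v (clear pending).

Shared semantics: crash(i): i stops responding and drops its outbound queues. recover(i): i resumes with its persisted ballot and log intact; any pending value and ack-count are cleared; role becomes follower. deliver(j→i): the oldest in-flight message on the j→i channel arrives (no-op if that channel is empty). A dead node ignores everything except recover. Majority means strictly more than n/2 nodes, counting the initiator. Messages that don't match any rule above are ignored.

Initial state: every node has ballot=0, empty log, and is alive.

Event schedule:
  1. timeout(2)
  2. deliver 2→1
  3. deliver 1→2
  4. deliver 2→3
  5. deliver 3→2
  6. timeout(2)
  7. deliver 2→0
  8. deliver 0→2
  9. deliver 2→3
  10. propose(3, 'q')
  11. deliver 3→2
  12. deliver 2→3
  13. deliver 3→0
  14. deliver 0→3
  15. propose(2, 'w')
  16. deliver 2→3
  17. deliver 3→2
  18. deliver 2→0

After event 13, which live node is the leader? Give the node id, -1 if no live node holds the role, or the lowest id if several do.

[1] timeout(2) → N2(cand b6 [-])
[2] deliver 2→1 → N1(foll b6 [-])
[3] deliver 1→2 → ∅
[4] deliver 2→3 → N3(foll b6 [-])
[5] deliver 3→2 → N2(lead b6 [-])
[6] timeout(2) → N2(cand b10 [-])
[7] deliver 2→0 → N0(foll b6 [-])
[8] deliver 0→2 → ∅
[9] deliver 2→3 → N3(foll b10 [-])
[10] propose(3,'q') → ∅
[11] deliver 3→2 → ∅
[12] deliver 2→3 → ∅
[13] deliver 3→0 → ∅

-1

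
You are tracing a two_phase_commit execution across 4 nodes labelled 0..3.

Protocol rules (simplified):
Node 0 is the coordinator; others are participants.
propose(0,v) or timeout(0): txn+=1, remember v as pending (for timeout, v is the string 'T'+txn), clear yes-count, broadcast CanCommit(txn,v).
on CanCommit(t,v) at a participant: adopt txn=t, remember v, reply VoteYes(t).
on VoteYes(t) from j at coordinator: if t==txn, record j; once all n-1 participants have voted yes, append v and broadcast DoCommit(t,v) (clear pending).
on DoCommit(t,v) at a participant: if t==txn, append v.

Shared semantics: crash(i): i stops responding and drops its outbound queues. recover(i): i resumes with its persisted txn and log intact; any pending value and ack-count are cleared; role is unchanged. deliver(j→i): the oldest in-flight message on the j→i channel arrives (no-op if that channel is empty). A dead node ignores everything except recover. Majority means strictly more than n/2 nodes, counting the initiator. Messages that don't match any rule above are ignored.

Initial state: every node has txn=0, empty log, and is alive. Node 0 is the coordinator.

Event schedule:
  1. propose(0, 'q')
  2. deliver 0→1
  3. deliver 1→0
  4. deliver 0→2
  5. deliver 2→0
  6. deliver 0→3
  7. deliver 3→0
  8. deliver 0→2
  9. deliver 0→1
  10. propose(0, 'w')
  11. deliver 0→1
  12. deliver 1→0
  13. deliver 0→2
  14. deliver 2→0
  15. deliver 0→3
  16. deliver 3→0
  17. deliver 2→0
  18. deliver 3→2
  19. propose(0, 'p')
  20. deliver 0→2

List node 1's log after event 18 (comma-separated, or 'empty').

q

1. propose(0,'q'):  <0:coor t1 ->
2. deliver 0→1:  <1:part t1 ->
3. deliver 1→0:  nop
4. deliver 0→2:  <2:part t1 ->
5. deliver 2→0:  nop
6. deliver 0→3:  <3:part t1 ->
7. deliver 3→0:  <0:coor t1 q>
8. deliver 0→2:  <2:part t1 q>
9. deliver 0→1:  <1:part t1 q>
10. propose(0,'w'):  <0:coor t2 q>
11. deliver 0→1:  <1:part t2 q>
12. deliver 1→0:  nop
13. deliver 0→2:  <2:part t2 q>
14. deliver 2→0:  nop
15. deliver 0→3:  <3:part t1 q>
16. deliver 3→0:  nop
17. deliver 2→0:  nop
18. deliver 3→2:  nop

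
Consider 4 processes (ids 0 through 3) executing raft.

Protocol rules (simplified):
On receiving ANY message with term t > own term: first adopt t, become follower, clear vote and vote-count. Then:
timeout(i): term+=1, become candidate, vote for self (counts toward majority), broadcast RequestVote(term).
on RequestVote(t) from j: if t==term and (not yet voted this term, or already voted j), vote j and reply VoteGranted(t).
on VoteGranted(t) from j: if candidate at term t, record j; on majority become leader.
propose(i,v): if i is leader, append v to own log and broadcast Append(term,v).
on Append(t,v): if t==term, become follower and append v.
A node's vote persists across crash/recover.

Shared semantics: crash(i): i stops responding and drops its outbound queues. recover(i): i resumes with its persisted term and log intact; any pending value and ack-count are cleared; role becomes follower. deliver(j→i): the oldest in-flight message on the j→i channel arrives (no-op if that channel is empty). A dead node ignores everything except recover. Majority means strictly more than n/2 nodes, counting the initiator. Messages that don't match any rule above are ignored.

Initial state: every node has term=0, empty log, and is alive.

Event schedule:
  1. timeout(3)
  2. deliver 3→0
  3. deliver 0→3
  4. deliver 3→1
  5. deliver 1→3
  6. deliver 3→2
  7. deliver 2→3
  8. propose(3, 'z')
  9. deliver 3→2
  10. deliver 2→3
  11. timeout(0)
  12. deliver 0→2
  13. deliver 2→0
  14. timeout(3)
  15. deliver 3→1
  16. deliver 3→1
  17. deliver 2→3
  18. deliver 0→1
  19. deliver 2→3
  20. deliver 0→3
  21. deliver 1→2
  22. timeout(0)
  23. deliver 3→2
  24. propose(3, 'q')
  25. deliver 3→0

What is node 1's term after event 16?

2

1. timeout(3):  <3:cand t1 ->
2. deliver 3→0:  <0:foll t1 ->
3. deliver 0→3:  nop
4. deliver 3→1:  <1:foll t1 ->
5. deliver 1→3:  <3:lead t1 ->
6. deliver 3→2:  <2:foll t1 ->
7. deliver 2→3:  nop
8. propose(3,'z'):  <3:lead t1 z>
9. deliver 3→2:  <2:foll t1 z>
10. deliver 2→3:  nop
11. timeout(0):  <0:cand t2 ->
12. deliver 0→2:  <2:foll t2 z>
13. deliver 2→0:  nop
14. timeout(3):  <3:cand t2 z>
15. deliver 3→1:  <1:foll t1 z>
16. deliver 3→1:  <1:foll t2 z>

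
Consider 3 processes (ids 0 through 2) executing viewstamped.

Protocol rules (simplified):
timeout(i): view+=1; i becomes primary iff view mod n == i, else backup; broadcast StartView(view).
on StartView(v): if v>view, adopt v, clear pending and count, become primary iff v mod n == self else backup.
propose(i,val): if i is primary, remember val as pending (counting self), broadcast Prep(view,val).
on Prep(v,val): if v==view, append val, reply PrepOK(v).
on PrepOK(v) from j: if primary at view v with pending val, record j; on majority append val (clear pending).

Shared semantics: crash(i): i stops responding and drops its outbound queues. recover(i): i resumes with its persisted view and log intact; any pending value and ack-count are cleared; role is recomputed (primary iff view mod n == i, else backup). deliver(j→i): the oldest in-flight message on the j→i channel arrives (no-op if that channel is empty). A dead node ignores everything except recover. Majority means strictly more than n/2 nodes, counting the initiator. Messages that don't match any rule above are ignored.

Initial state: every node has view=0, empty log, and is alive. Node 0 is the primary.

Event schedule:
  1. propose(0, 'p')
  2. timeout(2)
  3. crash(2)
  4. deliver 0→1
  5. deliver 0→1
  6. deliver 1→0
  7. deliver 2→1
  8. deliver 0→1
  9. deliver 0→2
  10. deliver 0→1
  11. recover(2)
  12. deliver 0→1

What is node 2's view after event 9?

1. propose(0,'p'):  nop
2. timeout(2):  <2:back v1 ->
3. crash(2):  <2:✗back v1 ->
4. deliver 0→1:  <1:back v0 p>
5. deliver 0→1:  nop
6. deliver 1→0:  <0:prim v0 p>
7. deliver 2→1:  nop
8. deliver 0→1:  nop
9. deliver 0→2:  nop

1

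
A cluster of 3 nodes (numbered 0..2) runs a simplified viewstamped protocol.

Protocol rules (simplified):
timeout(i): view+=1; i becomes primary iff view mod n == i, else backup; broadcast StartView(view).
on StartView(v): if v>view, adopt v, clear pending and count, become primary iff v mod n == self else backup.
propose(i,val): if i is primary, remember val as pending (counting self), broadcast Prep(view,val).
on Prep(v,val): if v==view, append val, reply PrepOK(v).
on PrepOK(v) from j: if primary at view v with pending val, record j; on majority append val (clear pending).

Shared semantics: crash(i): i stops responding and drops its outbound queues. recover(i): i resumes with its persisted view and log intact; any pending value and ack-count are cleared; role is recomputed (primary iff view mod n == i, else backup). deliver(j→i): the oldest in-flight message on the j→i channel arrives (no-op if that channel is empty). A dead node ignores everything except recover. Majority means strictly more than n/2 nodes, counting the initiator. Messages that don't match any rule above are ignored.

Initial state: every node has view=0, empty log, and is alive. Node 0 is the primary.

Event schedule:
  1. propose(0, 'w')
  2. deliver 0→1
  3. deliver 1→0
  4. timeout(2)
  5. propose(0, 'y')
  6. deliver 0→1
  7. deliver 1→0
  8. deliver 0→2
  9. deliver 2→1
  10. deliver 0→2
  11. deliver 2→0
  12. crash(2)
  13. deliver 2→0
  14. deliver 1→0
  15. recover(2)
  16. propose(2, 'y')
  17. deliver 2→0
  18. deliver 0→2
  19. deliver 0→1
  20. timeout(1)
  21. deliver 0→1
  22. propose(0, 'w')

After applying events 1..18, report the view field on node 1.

e1 propose(0,'w'): ·
e2 deliver 0→1: 1[back,v=0,w]
e3 deliver 1→0: 0[prim,v=0,w]
e4 timeout(2): 2[back,v=1,-]
e5 propose(0,'y'): ·
e6 deliver 0→1: 1[back,v=0,w,y]
e7 deliver 1→0: 0[prim,v=0,w,y]
e8 deliver 0→2: ·
e9 deliver 2→1: 1[prim,v=1,w,y]
e10 deliver 0→2: ·
e11 deliver 2→0: 0[back,v=1,w,y]
e12 crash(2): 2[✗back,v=1,-]
e13 deliver 2→0: ·
e14 deliver 1→0: ·
e15 recover(2): 2[back,v=1,-]
e16 propose(2,'y'): ·
e17 deliver 2→0: ·
e18 deliver 0→2: ·

1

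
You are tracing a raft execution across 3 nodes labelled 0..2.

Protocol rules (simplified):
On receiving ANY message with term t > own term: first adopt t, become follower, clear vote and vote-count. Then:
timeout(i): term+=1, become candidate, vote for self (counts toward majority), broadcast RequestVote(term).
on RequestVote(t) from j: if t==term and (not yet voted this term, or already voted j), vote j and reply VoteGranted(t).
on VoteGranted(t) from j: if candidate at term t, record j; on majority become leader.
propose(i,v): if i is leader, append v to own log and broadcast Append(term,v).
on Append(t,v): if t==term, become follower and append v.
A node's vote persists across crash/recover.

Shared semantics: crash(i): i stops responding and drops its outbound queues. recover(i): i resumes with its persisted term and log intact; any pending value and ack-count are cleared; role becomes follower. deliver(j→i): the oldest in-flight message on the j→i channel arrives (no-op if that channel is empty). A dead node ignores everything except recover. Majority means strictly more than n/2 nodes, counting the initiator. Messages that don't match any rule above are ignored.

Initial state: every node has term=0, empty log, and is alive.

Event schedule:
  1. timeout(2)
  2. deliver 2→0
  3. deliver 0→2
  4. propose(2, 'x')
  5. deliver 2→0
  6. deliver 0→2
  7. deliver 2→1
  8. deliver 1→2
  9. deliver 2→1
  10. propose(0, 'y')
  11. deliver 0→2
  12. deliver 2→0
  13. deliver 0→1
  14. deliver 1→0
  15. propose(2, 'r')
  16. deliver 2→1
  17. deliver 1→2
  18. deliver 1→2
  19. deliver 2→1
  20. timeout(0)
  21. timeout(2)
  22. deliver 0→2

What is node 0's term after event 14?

1

e1 timeout(2): 2[cand,t=1,-]
e2 deliver 2→0: 0[foll,t=1,-]
e3 deliver 0→2: 2[lead,t=1,-]
e4 propose(2,'x'): 2[lead,t=1,x]
e5 deliver 2→0: 0[foll,t=1,x]
e6 deliver 0→2: ·
e7 deliver 2→1: 1[foll,t=1,-]
e8 deliver 1→2: ·
e9 deliver 2→1: 1[foll,t=1,x]
e10 propose(0,'y'): ·
e11 deliver 0→2: ·
e12 deliver 2→0: ·
e13 deliver 0→1: ·
e14 deliver 1→0: ·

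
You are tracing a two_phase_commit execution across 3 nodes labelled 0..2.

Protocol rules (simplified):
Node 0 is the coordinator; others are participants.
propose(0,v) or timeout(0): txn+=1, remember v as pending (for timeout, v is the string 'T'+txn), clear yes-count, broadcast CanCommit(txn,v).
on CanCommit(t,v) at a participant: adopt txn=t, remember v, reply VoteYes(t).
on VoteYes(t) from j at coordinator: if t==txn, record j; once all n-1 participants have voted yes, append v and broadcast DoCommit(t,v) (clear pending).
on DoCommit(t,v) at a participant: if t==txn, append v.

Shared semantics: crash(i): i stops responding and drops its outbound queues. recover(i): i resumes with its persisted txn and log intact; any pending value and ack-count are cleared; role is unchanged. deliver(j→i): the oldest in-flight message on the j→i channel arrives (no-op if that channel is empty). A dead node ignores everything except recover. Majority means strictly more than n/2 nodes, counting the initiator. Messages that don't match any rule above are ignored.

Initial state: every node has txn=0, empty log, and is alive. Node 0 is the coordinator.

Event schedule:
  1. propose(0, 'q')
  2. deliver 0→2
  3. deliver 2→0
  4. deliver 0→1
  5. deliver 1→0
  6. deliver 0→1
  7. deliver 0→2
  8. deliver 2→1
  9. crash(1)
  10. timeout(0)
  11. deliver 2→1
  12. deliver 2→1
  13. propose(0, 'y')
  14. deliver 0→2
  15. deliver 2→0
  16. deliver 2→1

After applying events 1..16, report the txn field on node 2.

e1 propose(0,'q'): 0[coor,t=1,-]
e2 deliver 0→2: 2[part,t=1,-]
e3 deliver 2→0: ·
e4 deliver 0→1: 1[part,t=1,-]
e5 deliver 1→0: 0[coor,t=1,q]
e6 deliver 0→1: 1[part,t=1,q]
e7 deliver 0→2: 2[part,t=1,q]
e8 deliver 2→1: ·
e9 crash(1): 1[✗part,t=1,q]
e10 timeout(0): 0[coor,t=2,q]
e11 deliver 2→1: ·
e12 deliver 2→1: ·
e13 propose(0,'y'): 0[coor,t=3,q]
e14 deliver 0→2: 2[part,t=2,q]
e15 deliver 2→0: ·
e16 deliver 2→1: ·

2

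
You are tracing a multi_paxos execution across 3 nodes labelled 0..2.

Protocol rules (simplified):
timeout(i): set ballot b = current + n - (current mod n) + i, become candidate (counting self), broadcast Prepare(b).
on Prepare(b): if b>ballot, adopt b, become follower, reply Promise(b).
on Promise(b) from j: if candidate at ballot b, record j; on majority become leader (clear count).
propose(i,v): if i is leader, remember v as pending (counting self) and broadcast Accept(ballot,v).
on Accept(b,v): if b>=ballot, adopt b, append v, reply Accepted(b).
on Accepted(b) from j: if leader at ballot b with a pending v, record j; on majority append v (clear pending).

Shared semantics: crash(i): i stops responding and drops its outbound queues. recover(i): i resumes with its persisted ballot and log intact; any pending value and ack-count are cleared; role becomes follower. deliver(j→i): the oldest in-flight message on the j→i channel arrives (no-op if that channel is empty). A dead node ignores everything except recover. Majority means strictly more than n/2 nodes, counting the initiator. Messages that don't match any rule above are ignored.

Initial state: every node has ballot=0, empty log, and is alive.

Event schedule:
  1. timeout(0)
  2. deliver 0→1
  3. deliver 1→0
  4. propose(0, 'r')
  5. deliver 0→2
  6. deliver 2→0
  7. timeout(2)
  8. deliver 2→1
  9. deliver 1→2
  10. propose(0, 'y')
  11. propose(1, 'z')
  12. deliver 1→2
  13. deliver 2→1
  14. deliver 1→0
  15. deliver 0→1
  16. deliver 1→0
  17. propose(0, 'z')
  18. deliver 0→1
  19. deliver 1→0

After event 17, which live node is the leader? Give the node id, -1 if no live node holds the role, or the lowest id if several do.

[1] timeout(0) → N0(cand b3 [-])
[2] deliver 0→1 → N1(foll b3 [-])
[3] deliver 1→0 → N0(lead b3 [-])
[4] propose(0,'r') → ∅
[5] deliver 0→2 → N2(foll b3 [-])
[6] deliver 2→0 → ∅
[7] timeout(2) → N2(cand b8 [-])
[8] deliver 2→1 → N1(foll b8 [-])
[9] deliver 1→2 → N2(lead b8 [-])
[10] propose(0,'y') → ∅
[11] propose(1,'z') → ∅
[12] deliver 1→2 → ∅
[13] deliver 2→1 → ∅
[14] deliver 1→0 → ∅
[15] deliver 0→1 → ∅
[16] deliver 1→0 → ∅
[17] propose(0,'z') → ∅

0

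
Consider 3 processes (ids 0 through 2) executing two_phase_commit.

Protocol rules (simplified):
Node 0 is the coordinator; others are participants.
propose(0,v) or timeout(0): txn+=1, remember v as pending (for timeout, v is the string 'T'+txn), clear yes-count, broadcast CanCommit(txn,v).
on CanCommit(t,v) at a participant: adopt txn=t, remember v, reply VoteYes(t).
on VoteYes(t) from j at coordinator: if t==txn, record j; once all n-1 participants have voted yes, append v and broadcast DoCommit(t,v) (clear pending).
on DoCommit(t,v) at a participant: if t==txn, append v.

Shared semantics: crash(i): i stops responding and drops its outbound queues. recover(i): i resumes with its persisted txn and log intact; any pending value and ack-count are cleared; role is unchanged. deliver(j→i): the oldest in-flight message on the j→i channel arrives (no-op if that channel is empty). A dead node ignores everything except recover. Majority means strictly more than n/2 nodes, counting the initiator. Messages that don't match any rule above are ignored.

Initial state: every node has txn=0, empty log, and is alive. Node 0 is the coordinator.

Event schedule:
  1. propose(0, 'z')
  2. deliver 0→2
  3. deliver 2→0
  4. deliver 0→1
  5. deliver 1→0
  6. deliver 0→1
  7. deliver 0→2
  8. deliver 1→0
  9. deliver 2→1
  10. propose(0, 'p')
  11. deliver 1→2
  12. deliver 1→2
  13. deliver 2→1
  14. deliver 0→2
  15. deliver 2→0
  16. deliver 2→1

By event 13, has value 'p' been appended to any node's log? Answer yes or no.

[1] propose(0,'z') → N0(coor t1 [-])
[2] deliver 0→2 → N2(part t1 [-])
[3] deliver 2→0 → ∅
[4] deliver 0→1 → N1(part t1 [-])
[5] deliver 1→0 → N0(coor t1 [z])
[6] deliver 0→1 → N1(part t1 [z])
[7] deliver 0→2 → N2(part t1 [z])
[8] deliver 1→0 → ∅
[9] deliver 2→1 → ∅
[10] propose(0,'p') → N0(coor t2 [z])
[11] deliver 1→2 → ∅
[12] deliver 1→2 → ∅
[13] deliver 2→1 → ∅

no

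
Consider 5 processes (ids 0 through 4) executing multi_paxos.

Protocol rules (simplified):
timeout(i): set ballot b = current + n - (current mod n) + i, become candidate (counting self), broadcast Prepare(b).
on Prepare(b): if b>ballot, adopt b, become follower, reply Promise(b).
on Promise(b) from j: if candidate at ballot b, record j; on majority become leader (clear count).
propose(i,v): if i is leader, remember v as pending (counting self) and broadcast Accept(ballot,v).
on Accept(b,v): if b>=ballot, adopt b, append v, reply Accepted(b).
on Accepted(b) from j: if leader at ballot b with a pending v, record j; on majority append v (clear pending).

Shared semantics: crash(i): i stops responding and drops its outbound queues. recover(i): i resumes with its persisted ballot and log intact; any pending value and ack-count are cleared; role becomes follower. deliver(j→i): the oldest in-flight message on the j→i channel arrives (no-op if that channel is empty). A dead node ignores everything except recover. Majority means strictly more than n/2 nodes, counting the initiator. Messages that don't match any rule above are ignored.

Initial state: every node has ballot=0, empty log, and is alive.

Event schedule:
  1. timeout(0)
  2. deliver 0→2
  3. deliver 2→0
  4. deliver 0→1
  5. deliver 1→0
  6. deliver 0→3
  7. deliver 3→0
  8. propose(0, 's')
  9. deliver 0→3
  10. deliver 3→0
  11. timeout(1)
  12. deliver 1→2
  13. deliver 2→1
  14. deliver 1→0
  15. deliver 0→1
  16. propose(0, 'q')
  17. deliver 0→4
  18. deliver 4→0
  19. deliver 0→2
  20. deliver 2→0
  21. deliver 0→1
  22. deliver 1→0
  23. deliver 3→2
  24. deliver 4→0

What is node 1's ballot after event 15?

1. timeout(0):  <0:cand b5 ->
2. deliver 0→2:  <2:foll b5 ->
3. deliver 2→0:  nop
4. deliver 0→1:  <1:foll b5 ->
5. deliver 1→0:  <0:lead b5 ->
6. deliver 0→3:  <3:foll b5 ->
7. deliver 3→0:  nop
8. propose(0,'s'):  nop
9. deliver 0→3:  <3:foll b5 s>
10. deliver 3→0:  nop
11. timeout(1):  <1:cand b11 ->
12. deliver 1→2:  <2:foll b11 ->
13. deliver 2→1:  nop
14. deliver 1→0:  <0:foll b11 ->
15. deliver 0→1:  nop

11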